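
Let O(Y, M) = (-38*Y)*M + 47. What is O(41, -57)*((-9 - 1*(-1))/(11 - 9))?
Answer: -355412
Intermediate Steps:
O(Y, M) = 47 - 38*M*Y (O(Y, M) = -38*M*Y + 47 = 47 - 38*M*Y)
O(41, -57)*((-9 - 1*(-1))/(11 - 9)) = (47 - 38*(-57)*41)*((-9 - 1*(-1))/(11 - 9)) = (47 + 88806)*((-9 + 1)/2) = 88853*(-8*½) = 88853*(-4) = -355412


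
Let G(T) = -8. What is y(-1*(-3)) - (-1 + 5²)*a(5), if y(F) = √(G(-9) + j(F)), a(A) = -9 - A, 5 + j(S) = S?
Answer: 336 + I*√10 ≈ 336.0 + 3.1623*I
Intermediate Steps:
j(S) = -5 + S
y(F) = √(-13 + F) (y(F) = √(-8 + (-5 + F)) = √(-13 + F))
y(-1*(-3)) - (-1 + 5²)*a(5) = √(-13 - 1*(-3)) - (-1 + 5²)*(-9 - 1*5) = √(-13 + 3) - (-1 + 25)*(-9 - 5) = √(-10) - 24*(-14) = I*√10 - 1*(-336) = I*√10 + 336 = 336 + I*√10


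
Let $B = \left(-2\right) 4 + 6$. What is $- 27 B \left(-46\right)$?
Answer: $-2484$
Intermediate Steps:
$B = -2$ ($B = -8 + 6 = -2$)
$- 27 B \left(-46\right) = \left(-27\right) \left(-2\right) \left(-46\right) = 54 \left(-46\right) = -2484$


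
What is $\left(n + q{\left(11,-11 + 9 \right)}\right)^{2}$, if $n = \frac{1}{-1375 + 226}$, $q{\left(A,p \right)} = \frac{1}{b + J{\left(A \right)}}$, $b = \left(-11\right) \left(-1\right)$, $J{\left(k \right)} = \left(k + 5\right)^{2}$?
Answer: $\frac{9604}{1161923569} \approx 8.2656 \cdot 10^{-6}$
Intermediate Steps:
$J{\left(k \right)} = \left(5 + k\right)^{2}$
$b = 11$
$q{\left(A,p \right)} = \frac{1}{11 + \left(5 + A\right)^{2}}$
$n = - \frac{1}{1149}$ ($n = \frac{1}{-1149} = - \frac{1}{1149} \approx -0.00087032$)
$\left(n + q{\left(11,-11 + 9 \right)}\right)^{2} = \left(- \frac{1}{1149} + \frac{1}{11 + \left(5 + 11\right)^{2}}\right)^{2} = \left(- \frac{1}{1149} + \frac{1}{11 + 16^{2}}\right)^{2} = \left(- \frac{1}{1149} + \frac{1}{11 + 256}\right)^{2} = \left(- \frac{1}{1149} + \frac{1}{267}\right)^{2} = \left(\frac{98}{34087}\right)^{2} = \frac{9604}{1161923569}$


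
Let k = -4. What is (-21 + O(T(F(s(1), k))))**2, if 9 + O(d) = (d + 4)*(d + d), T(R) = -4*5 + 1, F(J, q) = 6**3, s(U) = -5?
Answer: 291600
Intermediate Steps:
F(J, q) = 216
T(R) = -19 (T(R) = -20 + 1 = -19)
O(d) = -9 + 2*d*(4 + d) (O(d) = -9 + (d + 4)*(d + d) = -9 + (4 + d)*(2*d) = -9 + 2*d*(4 + d))
(-21 + O(T(F(s(1), k))))**2 = (-21 + (-9 + 2*(-19)**2 + 8*(-19)))**2 = (-21 + (-9 + 2*361 - 152))**2 = (-21 + (-9 + 722 - 152))**2 = (-21 + 561)**2 = 540**2 = 291600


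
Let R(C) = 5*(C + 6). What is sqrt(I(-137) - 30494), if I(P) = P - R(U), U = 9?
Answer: I*sqrt(30706) ≈ 175.23*I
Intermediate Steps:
R(C) = 30 + 5*C (R(C) = 5*(6 + C) = 30 + 5*C)
I(P) = -75 + P (I(P) = P - (30 + 5*9) = P - (30 + 45) = P - 1*75 = P - 75 = -75 + P)
sqrt(I(-137) - 30494) = sqrt((-75 - 137) - 30494) = sqrt(-212 - 30494) = sqrt(-30706) = I*sqrt(30706)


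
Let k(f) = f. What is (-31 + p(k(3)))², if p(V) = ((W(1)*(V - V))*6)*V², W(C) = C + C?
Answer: 961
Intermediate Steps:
W(C) = 2*C
p(V) = 0 (p(V) = (((2*1)*(V - V))*6)*V² = ((2*0)*6)*V² = (0*6)*V² = 0*V² = 0)
(-31 + p(k(3)))² = (-31 + 0)² = (-31)² = 961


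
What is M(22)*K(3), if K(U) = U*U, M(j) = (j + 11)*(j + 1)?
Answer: 6831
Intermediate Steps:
M(j) = (1 + j)*(11 + j) (M(j) = (11 + j)*(1 + j) = (1 + j)*(11 + j))
K(U) = U**2
M(22)*K(3) = (11 + 22**2 + 12*22)*3**2 = (11 + 484 + 264)*9 = 759*9 = 6831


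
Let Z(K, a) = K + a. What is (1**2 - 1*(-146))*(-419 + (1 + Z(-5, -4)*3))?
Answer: -65415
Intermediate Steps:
(1**2 - 1*(-146))*(-419 + (1 + Z(-5, -4)*3)) = (1**2 - 1*(-146))*(-419 + (1 + (-5 - 4)*3)) = (1 + 146)*(-419 + (1 - 9*3)) = 147*(-419 + (1 - 27)) = 147*(-419 - 26) = 147*(-445) = -65415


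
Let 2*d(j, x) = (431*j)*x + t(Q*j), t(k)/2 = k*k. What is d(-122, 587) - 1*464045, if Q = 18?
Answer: -11074446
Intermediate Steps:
t(k) = 2*k² (t(k) = 2*(k*k) = 2*k²)
d(j, x) = 324*j² + 431*j*x/2 (d(j, x) = ((431*j)*x + 2*(18*j)²)/2 = (431*j*x + 2*(324*j²))/2 = (431*j*x + 648*j²)/2 = (648*j² + 431*j*x)/2 = 324*j² + 431*j*x/2)
d(-122, 587) - 1*464045 = (½)*(-122)*(431*587 + 648*(-122)) - 1*464045 = (½)*(-122)*(252997 - 79056) - 464045 = (½)*(-122)*173941 - 464045 = -10610401 - 464045 = -11074446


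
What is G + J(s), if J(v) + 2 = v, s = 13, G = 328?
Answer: 339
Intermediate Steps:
J(v) = -2 + v
G + J(s) = 328 + (-2 + 13) = 328 + 11 = 339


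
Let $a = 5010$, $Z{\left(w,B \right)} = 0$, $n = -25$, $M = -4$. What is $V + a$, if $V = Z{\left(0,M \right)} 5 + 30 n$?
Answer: $4260$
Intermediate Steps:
$V = -750$ ($V = 0 \cdot 5 + 30 \left(-25\right) = 0 - 750 = -750$)
$V + a = -750 + 5010 = 4260$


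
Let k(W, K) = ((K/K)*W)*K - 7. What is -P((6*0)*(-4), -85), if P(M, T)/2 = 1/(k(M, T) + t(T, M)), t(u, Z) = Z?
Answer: 2/7 ≈ 0.28571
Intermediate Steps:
k(W, K) = -7 + K*W (k(W, K) = (1*W)*K - 7 = W*K - 7 = K*W - 7 = -7 + K*W)
P(M, T) = 2/(-7 + M + M*T) (P(M, T) = 2/((-7 + T*M) + M) = 2/((-7 + M*T) + M) = 2/(-7 + M + M*T))
-P((6*0)*(-4), -85) = -2/(-7 + (6*0)*(-4) + ((6*0)*(-4))*(-85)) = -2/(-7 + 0*(-4) + (0*(-4))*(-85)) = -2/(-7 + 0 + 0*(-85)) = -2/(-7 + 0 + 0) = -2/(-7) = -2*(-1)/7 = -1*(-2/7) = 2/7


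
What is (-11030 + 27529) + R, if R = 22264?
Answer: 38763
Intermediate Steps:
(-11030 + 27529) + R = (-11030 + 27529) + 22264 = 16499 + 22264 = 38763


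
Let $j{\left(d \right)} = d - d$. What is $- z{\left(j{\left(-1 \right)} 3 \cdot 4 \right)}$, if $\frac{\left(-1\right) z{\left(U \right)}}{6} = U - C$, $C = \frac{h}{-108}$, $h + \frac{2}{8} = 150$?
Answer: $\frac{599}{72} \approx 8.3194$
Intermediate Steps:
$h = \frac{599}{4}$ ($h = - \frac{1}{4} + 150 = \frac{599}{4} \approx 149.75$)
$j{\left(d \right)} = 0$
$C = - \frac{599}{432}$ ($C = \frac{599}{4 \left(-108\right)} = \frac{599}{4} \left(- \frac{1}{108}\right) = - \frac{599}{432} \approx -1.3866$)
$z{\left(U \right)} = - \frac{599}{72} - 6 U$ ($z{\left(U \right)} = - 6 \left(U - - \frac{599}{432}\right) = - 6 \left(U + \frac{599}{432}\right) = - 6 \left(\frac{599}{432} + U\right) = - \frac{599}{72} - 6 U$)
$- z{\left(j{\left(-1 \right)} 3 \cdot 4 \right)} = - (- \frac{599}{72} - 6 \cdot 0 \cdot 3 \cdot 4) = - (- \frac{599}{72} - 6 \cdot 0 \cdot 4) = - (- \frac{599}{72} - 0) = - (- \frac{599}{72} + 0) = \left(-1\right) \left(- \frac{599}{72}\right) = \frac{599}{72}$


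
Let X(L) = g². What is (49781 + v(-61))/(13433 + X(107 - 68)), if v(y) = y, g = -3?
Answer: 2260/611 ≈ 3.6989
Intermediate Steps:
X(L) = 9 (X(L) = (-3)² = 9)
(49781 + v(-61))/(13433 + X(107 - 68)) = (49781 - 61)/(13433 + 9) = 49720/13442 = 49720*(1/13442) = 2260/611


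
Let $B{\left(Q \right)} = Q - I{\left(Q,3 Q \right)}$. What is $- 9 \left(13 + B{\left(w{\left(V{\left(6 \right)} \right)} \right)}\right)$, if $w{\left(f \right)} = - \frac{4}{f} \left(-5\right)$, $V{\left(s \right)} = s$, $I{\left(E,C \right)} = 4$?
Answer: $-111$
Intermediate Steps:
$w{\left(f \right)} = \frac{20}{f}$
$B{\left(Q \right)} = -4 + Q$ ($B{\left(Q \right)} = Q - 4 = -4 + Q$)
$- 9 \left(13 + B{\left(w{\left(V{\left(6 \right)} \right)} \right)}\right) = - 9 \left(13 - \left(4 - \frac{20}{6}\right)\right) = - 9 \left(13 + \left(-4 + 20 \cdot \frac{1}{6}\right)\right) = - 9 \left(13 + \left(-4 + \frac{10}{3}\right)\right) = - 9 \left(13 - \frac{2}{3}\right) = \left(-9\right) \frac{37}{3} = -111$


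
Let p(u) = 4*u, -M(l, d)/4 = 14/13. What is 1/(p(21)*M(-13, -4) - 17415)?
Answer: -13/231099 ≈ -5.6253e-5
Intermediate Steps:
M(l, d) = -56/13
1/(p(21)*M(-13, -4) - 17415) = 1/((4*21)*(-56/13) - 17415) = 1/(84*(-56/13) - 17415) = 1/(-4704/13 - 17415) = 1/(-231099/13) = -13/231099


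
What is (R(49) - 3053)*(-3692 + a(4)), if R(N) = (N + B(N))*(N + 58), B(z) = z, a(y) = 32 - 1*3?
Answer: -27227079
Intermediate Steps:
a(y) = 29 (a(y) = 32 - 3 = 29)
R(N) = 2*N*(58 + N) (R(N) = (N + N)*(N + 58) = (2*N)*(58 + N) = 2*N*(58 + N))
(R(49) - 3053)*(-3692 + a(4)) = (2*49*(58 + 49) - 3053)*(-3692 + 29) = (2*49*107 - 3053)*(-3663) = (10486 - 3053)*(-3663) = 7433*(-3663) = -27227079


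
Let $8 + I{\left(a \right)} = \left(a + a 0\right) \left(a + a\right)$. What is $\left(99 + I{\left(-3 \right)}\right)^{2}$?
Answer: $11881$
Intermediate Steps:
$I{\left(a \right)} = -8 + 2 a^{2}$ ($I{\left(a \right)} = -8 + \left(a + a 0\right) \left(a + a\right) = -8 + \left(a + 0\right) 2 a = -8 + a 2 a = -8 + 2 a^{2}$)
$\left(99 + I{\left(-3 \right)}\right)^{2} = \left(99 - \left(8 - 2 \left(-3\right)^{2}\right)\right)^{2} = \left(99 + \left(-8 + 2 \cdot 9\right)\right)^{2} = \left(99 + \left(-8 + 18\right)\right)^{2} = \left(99 + 10\right)^{2} = 109^{2} = 11881$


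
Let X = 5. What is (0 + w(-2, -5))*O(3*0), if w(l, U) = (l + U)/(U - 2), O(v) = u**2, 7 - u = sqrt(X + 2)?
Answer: (7 - sqrt(7))**2 ≈ 18.959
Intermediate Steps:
u = 7 - sqrt(7) (u = 7 - sqrt(5 + 2) = 7 - sqrt(7) ≈ 4.3542)
O(v) = (7 - sqrt(7))**2
w(l, U) = (U + l)/(-2 + U)
(0 + w(-2, -5))*O(3*0) = (0 + (-5 - 2)/(-2 - 5))*(7 - sqrt(7))**2 = (0 - 7/(-7))*(7 - sqrt(7))**2 = (0 - 1/7*(-7))*(7 - sqrt(7))**2 = (0 + 1)*(7 - sqrt(7))**2 = 1*(7 - sqrt(7))**2 = (7 - sqrt(7))**2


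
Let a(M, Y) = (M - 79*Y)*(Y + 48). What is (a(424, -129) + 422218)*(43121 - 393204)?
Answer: 153195270551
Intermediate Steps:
a(M, Y) = (48 + Y)*(M - 79*Y) (a(M, Y) = (M - 79*Y)*(48 + Y) = (48 + Y)*(M - 79*Y))
(a(424, -129) + 422218)*(43121 - 393204) = ((-3792*(-129) - 79*(-129)² + 48*424 + 424*(-129)) + 422218)*(43121 - 393204) = ((489168 - 79*16641 + 20352 - 54696) + 422218)*(-350083) = ((489168 - 1314639 + 20352 - 54696) + 422218)*(-350083) = (-859815 + 422218)*(-350083) = -437597*(-350083) = 153195270551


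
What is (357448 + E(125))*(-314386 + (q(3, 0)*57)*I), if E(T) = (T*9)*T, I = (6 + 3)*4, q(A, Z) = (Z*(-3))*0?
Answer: -156587178178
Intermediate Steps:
q(A, Z) = 0 (q(A, Z) = -3*Z*0 = 0)
I = 36 (I = 9*4 = 36)
E(T) = 9*T² (E(T) = (9*T)*T = 9*T²)
(357448 + E(125))*(-314386 + (q(3, 0)*57)*I) = (357448 + 9*125²)*(-314386 + (0*57)*36) = (357448 + 9*15625)*(-314386 + 0*36) = (357448 + 140625)*(-314386 + 0) = 498073*(-314386) = -156587178178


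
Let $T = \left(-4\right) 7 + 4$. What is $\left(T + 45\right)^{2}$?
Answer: $441$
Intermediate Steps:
$T = -24$ ($T = -28 + 4 = -24$)
$\left(T + 45\right)^{2} = \left(-24 + 45\right)^{2} = 21^{2} = 441$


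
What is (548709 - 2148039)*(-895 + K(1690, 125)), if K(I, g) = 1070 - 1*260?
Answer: 135943050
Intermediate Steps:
K(I, g) = 810 (K(I, g) = 1070 - 260 = 810)
(548709 - 2148039)*(-895 + K(1690, 125)) = (548709 - 2148039)*(-895 + 810) = -1599330*(-85) = 135943050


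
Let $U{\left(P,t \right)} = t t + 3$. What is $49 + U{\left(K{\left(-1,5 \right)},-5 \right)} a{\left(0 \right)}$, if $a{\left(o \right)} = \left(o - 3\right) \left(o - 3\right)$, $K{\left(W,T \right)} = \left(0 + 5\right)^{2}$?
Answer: $301$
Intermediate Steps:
$K{\left(W,T \right)} = 25$ ($K{\left(W,T \right)} = 5^{2} = 25$)
$U{\left(P,t \right)} = 3 + t^{2}$ ($U{\left(P,t \right)} = t^{2} + 3 = 3 + t^{2}$)
$a{\left(o \right)} = \left(-3 + o\right)^{2}$ ($a{\left(o \right)} = \left(-3 + o\right) \left(-3 + o\right) = \left(-3 + o\right)^{2}$)
$49 + U{\left(K{\left(-1,5 \right)},-5 \right)} a{\left(0 \right)} = 49 + \left(3 + \left(-5\right)^{2}\right) \left(-3 + 0\right)^{2} = 49 + \left(3 + 25\right) \left(-3\right)^{2} = 49 + 28 \cdot 9 = 49 + 252 = 301$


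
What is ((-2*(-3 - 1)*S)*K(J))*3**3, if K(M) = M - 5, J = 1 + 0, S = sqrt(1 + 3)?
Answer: -1728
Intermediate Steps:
S = 2 (S = sqrt(4) = 2)
J = 1
K(M) = -5 + M
((-2*(-3 - 1)*S)*K(J))*3**3 = ((-2*(-3 - 1)*2)*(-5 + 1))*3**3 = (-(-8)*2*(-4))*27 = (-2*(-8)*(-4))*27 = (16*(-4))*27 = -64*27 = -1728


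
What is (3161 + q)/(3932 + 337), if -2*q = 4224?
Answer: 1049/4269 ≈ 0.24572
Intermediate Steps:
q = -2112 (q = -1/2*4224 = -2112)
(3161 + q)/(3932 + 337) = (3161 - 2112)/(3932 + 337) = 1049/4269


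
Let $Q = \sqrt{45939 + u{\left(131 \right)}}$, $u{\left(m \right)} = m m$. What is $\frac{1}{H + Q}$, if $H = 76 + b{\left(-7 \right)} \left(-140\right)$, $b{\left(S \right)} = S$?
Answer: $\frac{264}{263009} - \frac{5 \sqrt{631}}{526018} \approx 0.000765$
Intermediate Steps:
$u{\left(m \right)} = m^{2}$
$Q = 10 \sqrt{631}$ ($Q = \sqrt{45939 + 131^{2}} = \sqrt{45939 + 17161} = \sqrt{63100} = 10 \sqrt{631} \approx 251.2$)
$H = 1056$ ($H = 76 - -980 = 76 + 980 = 1056$)
$\frac{1}{H + Q} = \frac{1}{1056 + 10 \sqrt{631}}$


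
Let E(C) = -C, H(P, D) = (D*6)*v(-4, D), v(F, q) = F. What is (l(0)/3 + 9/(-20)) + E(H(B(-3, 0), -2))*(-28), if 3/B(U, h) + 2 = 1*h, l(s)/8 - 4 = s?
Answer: 81253/60 ≈ 1354.2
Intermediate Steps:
l(s) = 32 + 8*s
B(U, h) = 3/(-2 + h) (B(U, h) = 3/(-2 + 1*h) = 3/(-2 + h))
H(P, D) = -24*D (H(P, D) = (D*6)*(-4) = (6*D)*(-4) = -24*D)
(l(0)/3 + 9/(-20)) + E(H(B(-3, 0), -2))*(-28) = ((32 + 8*0)/3 + 9/(-20)) - (-24)*(-2)*(-28) = ((32 + 0)*(⅓) + 9*(-1/20)) - 1*48*(-28) = (32*(⅓) - 9/20) - 48*(-28) = (32/3 - 9/20) + 1344 = 613/60 + 1344 = 81253/60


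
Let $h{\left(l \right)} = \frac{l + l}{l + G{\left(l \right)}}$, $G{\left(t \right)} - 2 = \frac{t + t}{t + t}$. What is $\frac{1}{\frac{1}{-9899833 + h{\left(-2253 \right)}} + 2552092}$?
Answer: $\frac{3712436624}{9474479808617033} \approx 3.9184 \cdot 10^{-7}$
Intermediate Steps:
$G{\left(t \right)} = 3$ ($G{\left(t \right)} = 2 + \frac{t + t}{t + t} = 2 + \frac{2 t}{2 t} = 2 + 2 t \frac{1}{2 t} = 2 + 1 = 3$)
$h{\left(l \right)} = \frac{2 l}{3 + l}$ ($h{\left(l \right)} = \frac{l + l}{l + 3} = \frac{2 l}{3 + l}$)
$\frac{1}{\frac{1}{-9899833 + h{\left(-2253 \right)}} + 2552092} = \frac{1}{\frac{1}{-9899833 + 2 \left(-2253\right) \frac{1}{3 - 2253}} + 2552092} = \frac{1}{\frac{1}{-9899833 + 2 \left(-2253\right) \frac{1}{-2250}} + 2552092} = \frac{1}{\frac{1}{-9899833 + 2 \left(-2253\right) \left(- \frac{1}{2250}\right)} + 2552092} = \frac{1}{\frac{1}{-9899833 + \frac{751}{375}} + 2552092} = \frac{1}{\frac{1}{- \frac{3712436624}{375}} + 2552092} = \frac{1}{- \frac{375}{3712436624} + 2552092} = \frac{1}{\frac{9474479808617033}{3712436624}} = \frac{3712436624}{9474479808617033}$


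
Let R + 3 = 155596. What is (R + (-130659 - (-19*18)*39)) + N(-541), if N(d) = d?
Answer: 37731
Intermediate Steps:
R = 155593 (R = -3 + 155596 = 155593)
(R + (-130659 - (-19*18)*39)) + N(-541) = (155593 + (-130659 - (-19*18)*39)) - 541 = (155593 + (-130659 - (-342)*39)) - 541 = (155593 + (-130659 - 1*(-13338))) - 541 = (155593 + (-130659 + 13338)) - 541 = (155593 - 117321) - 541 = 38272 - 541 = 37731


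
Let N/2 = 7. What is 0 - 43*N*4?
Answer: -2408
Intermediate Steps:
N = 14 (N = 2*7 = 14)
0 - 43*N*4 = 0 - 602*4 = 0 - 43*56 = 0 - 2408 = -2408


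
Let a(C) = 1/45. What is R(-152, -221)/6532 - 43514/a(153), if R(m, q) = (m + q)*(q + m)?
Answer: -12790366031/6532 ≈ -1.9581e+6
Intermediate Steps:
R(m, q) = (m + q)² (R(m, q) = (m + q)*(m + q) = (m + q)²)
a(C) = 1/45
R(-152, -221)/6532 - 43514/a(153) = (-152 - 221)²/6532 - 43514/1/45 = (-373)²*(1/6532) - 43514*45 = 139129*(1/6532) - 1958130 = 139129/6532 - 1958130 = -12790366031/6532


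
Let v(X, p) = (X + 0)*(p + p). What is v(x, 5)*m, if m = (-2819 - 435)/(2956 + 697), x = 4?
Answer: -130160/3653 ≈ -35.631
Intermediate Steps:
m = -3254/3653 ≈ -0.89077
v(X, p) = 2*X*p (v(X, p) = X*(2*p) = 2*X*p)
v(x, 5)*m = (2*4*5)*(-3254/3653) = 40*(-3254/3653) = -130160/3653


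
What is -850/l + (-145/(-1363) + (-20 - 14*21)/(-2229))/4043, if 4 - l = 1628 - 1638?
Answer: -180011462504/2964897663 ≈ -60.714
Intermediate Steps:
l = 14 (l = 4 - (1628 - 1638) = 4 - 1*(-10) = 4 + 10 = 14)
-850/l + (-145/(-1363) + (-20 - 14*21)/(-2229))/4043 = -850/14 + (-145/(-1363) + (-20 - 14*21)/(-2229))/4043 = -850*1/14 + (-145*(-1/1363) + (-20 - 294)*(-1/2229))*(1/4043) = -425/7 + (5/47 - 314*(-1/2229))*(1/4043) = -425/7 + (5/47 + 314/2229)*(1/4043) = -425/7 + (25903/104763)*(1/4043) = -425/7 + 25903/423556809 = -180011462504/2964897663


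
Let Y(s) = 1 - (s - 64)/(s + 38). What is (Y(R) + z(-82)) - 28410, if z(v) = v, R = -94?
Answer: -797827/28 ≈ -28494.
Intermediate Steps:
Y(s) = 1 - (-64 + s)/(38 + s)
(Y(R) + z(-82)) - 28410 = (102/(38 - 94) - 82) - 28410 = (102/(-56) - 82) - 28410 = (102*(-1/56) - 82) - 28410 = (-51/28 - 82) - 28410 = -2347/28 - 28410 = -797827/28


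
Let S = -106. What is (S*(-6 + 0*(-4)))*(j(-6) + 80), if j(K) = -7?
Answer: 46428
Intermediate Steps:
(S*(-6 + 0*(-4)))*(j(-6) + 80) = (-106*(-6 + 0*(-4)))*(-7 + 80) = -106*(-6 + 0)*73 = -106*(-6)*73 = 636*73 = 46428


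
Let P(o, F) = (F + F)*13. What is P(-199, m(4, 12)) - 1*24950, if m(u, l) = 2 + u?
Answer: -24794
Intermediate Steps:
P(o, F) = 26*F (P(o, F) = (2*F)*13 = 26*F)
P(-199, m(4, 12)) - 1*24950 = 26*(2 + 4) - 1*24950 = 26*6 - 24950 = 156 - 24950 = -24794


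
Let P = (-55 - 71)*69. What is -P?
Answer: 8694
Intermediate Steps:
P = -8694 (P = -126*69 = -8694)
-P = -1*(-8694) = 8694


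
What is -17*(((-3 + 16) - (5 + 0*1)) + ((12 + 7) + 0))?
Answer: -459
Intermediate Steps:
-17*(((-3 + 16) - (5 + 0*1)) + ((12 + 7) + 0)) = -17*((13 - (5 + 0)) + (19 + 0)) = -17*((13 - 1*5) + 19) = -17*((13 - 5) + 19) = -17*(8 + 19) = -17*27 = -459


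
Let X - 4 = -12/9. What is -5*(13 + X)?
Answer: -235/3 ≈ -78.333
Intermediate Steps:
X = 8/3 (X = 4 - 12/9 = 4 - 12*⅑ = 4 - 4/3 = 8/3 ≈ 2.6667)
-5*(13 + X) = -5*(13 + 8/3) = -5*47/3 = -235/3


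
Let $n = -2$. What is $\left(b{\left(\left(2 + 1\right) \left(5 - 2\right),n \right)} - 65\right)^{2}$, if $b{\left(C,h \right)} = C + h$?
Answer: $3364$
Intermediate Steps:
$\left(b{\left(\left(2 + 1\right) \left(5 - 2\right),n \right)} - 65\right)^{2} = \left(\left(\left(2 + 1\right) \left(5 - 2\right) - 2\right) - 65\right)^{2} = \left(\left(3 \cdot 3 - 2\right) - 65\right)^{2} = \left(\left(9 - 2\right) - 65\right)^{2} = \left(7 - 65\right)^{2} = \left(-58\right)^{2} = 3364$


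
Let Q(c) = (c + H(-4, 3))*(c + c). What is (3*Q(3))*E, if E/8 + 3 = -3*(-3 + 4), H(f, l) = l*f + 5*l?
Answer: -5184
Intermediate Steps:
H(f, l) = 5*l + f*l (H(f, l) = f*l + 5*l = 5*l + f*l)
E = -48 (E = -24 + 8*(-3*(-3 + 4)) = -24 + 8*(-3*1) = -24 + 8*(-3) = -24 - 24 = -48)
Q(c) = 2*c*(3 + c) (Q(c) = (c + 3*(5 - 4))*(c + c) = (c + 3*1)*(2*c) = (c + 3)*(2*c) = (3 + c)*(2*c) = 2*c*(3 + c))
(3*Q(3))*E = (3*(2*3*(3 + 3)))*(-48) = (3*(2*3*6))*(-48) = (3*36)*(-48) = 108*(-48) = -5184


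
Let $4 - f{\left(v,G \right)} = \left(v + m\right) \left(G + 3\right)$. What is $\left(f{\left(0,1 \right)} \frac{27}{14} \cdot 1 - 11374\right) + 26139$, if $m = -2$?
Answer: $\frac{103517}{7} \approx 14788.0$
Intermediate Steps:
$f{\left(v,G \right)} = 4 - \left(-2 + v\right) \left(3 + G\right)$ ($f{\left(v,G \right)} = 4 - \left(v - 2\right) \left(G + 3\right) = 4 - \left(-2 + v\right) \left(3 + G\right)$)
$\left(f{\left(0,1 \right)} \frac{27}{14} \cdot 1 - 11374\right) + 26139 = \left(\left(10 - 0 + 2 \cdot 1 - 1 \cdot 0\right) \frac{27}{14} \cdot 1 - 11374\right) + 26139 = \left(\left(10 + 0 + 2 + 0\right) 27 \cdot \frac{1}{14} \cdot 1 - 11374\right) + 26139 = \left(12 \cdot \frac{27}{14} \cdot 1 - 11374\right) + 26139 = \left(\frac{162}{7} \cdot 1 - 11374\right) + 26139 = \left(\frac{162}{7} - 11374\right) + 26139 = - \frac{79456}{7} + 26139 = \frac{103517}{7}$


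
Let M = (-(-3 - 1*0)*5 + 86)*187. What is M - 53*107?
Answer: 13216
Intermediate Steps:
M = 18887 (M = (-(-3 + 0)*5 + 86)*187 = (-1*(-3)*5 + 86)*187 = (3*5 + 86)*187 = (15 + 86)*187 = 101*187 = 18887)
M - 53*107 = 18887 - 53*107 = 18887 - 1*5671 = 18887 - 5671 = 13216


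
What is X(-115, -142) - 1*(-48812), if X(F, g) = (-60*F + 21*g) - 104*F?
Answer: 64690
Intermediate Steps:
X(F, g) = -164*F + 21*g
X(-115, -142) - 1*(-48812) = (-164*(-115) + 21*(-142)) - 1*(-48812) = (18860 - 2982) + 48812 = 15878 + 48812 = 64690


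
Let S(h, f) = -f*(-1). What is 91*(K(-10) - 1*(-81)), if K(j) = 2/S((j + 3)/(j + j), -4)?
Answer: 14651/2 ≈ 7325.5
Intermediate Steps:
S(h, f) = f
K(j) = -½ (K(j) = 2/(-4) = 2*(-¼) = -½)
91*(K(-10) - 1*(-81)) = 91*(-½ - 1*(-81)) = 91*(-½ + 81) = 91*(161/2) = 14651/2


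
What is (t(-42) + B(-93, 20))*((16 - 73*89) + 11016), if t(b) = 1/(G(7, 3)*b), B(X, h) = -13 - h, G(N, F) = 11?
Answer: -69145145/462 ≈ -1.4966e+5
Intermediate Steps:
t(b) = 1/(11*b)
(t(-42) + B(-93, 20))*((16 - 73*89) + 11016) = ((1/11)/(-42) + (-13 - 1*20))*((16 - 73*89) + 11016) = ((1/11)*(-1/42) + (-13 - 20))*((16 - 6497) + 11016) = (-1/462 - 33)*(-6481 + 11016) = -15247/462*4535 = -69145145/462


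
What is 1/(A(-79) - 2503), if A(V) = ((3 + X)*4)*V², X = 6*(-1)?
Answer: -1/77395 ≈ -1.2921e-5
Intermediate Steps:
X = -6
A(V) = -12*V² (A(V) = ((3 - 6)*4)*V² = (-3*4)*V² = -12*V²)
1/(A(-79) - 2503) = 1/(-12*(-79)² - 2503) = 1/(-12*6241 - 2503) = 1/(-74892 - 2503) = 1/(-77395) = -1/77395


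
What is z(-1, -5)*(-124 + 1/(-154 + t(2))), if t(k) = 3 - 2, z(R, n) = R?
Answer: 18973/153 ≈ 124.01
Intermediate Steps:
t(k) = 1
z(-1, -5)*(-124 + 1/(-154 + t(2))) = -(-124 + 1/(-154 + 1)) = -(-124 + 1/(-153)) = -(-124 - 1/153) = -1*(-18973/153) = 18973/153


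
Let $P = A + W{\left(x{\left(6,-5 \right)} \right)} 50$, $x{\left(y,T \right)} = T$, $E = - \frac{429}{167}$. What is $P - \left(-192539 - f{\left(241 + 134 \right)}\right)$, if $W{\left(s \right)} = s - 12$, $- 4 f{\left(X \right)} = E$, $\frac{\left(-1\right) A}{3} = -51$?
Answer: $\frac{128150885}{668} \approx 1.9184 \cdot 10^{5}$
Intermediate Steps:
$A = 153$ ($A = \left(-3\right) \left(-51\right) = 153$)
$E = - \frac{429}{167}$ ($E = \left(-429\right) \frac{1}{167} = - \frac{429}{167} \approx -2.5689$)
$f{\left(X \right)} = \frac{429}{668}$ ($f{\left(X \right)} = \left(- \frac{1}{4}\right) \left(- \frac{429}{167}\right) = \frac{429}{668}$)
$W{\left(s \right)} = -12 + s$
$P = -697$ ($P = 153 + \left(-12 - 5\right) 50 = 153 - 850 = -697$)
$P - \left(-192539 - f{\left(241 + 134 \right)}\right) = -697 - \left(-192539 - \frac{429}{668}\right) = -697 - - \frac{128616481}{668} = -697 + \frac{128616481}{668} = \frac{128150885}{668}$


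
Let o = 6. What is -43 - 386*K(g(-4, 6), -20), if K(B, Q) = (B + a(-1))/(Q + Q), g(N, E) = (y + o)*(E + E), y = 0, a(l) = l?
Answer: 12843/20 ≈ 642.15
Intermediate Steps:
g(N, E) = 12*E (g(N, E) = (0 + 6)*(E + E) = 6*(2*E) = 12*E)
K(B, Q) = (-1 + B)/(2*Q) (K(B, Q) = (B - 1)/(Q + Q) = (-1 + B)/((2*Q)) = (-1 + B)*(1/(2*Q)) = (-1 + B)/(2*Q))
-43 - 386*K(g(-4, 6), -20) = -43 - 193*(-1 + 12*6)/(-20) = -43 - 193*(-1)*(-1 + 72)/20 = -43 - 193*(-1)*71/20 = -43 - 386*(-71/40) = -43 + 13703/20 = 12843/20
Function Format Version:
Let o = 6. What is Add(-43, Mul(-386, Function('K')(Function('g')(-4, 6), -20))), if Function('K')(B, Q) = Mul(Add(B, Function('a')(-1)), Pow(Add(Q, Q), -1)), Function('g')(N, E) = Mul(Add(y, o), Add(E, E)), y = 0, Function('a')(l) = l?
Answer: Rational(12843, 20) ≈ 642.15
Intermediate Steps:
Function('g')(N, E) = Mul(12, E) (Function('g')(N, E) = Mul(Add(0, 6), Add(E, E)) = Mul(6, Mul(2, E)) = Mul(12, E))
Function('K')(B, Q) = Mul(Rational(1, 2), Pow(Q, -1), Add(-1, B)) (Function('K')(B, Q) = Mul(Add(B, -1), Pow(Add(Q, Q), -1)) = Mul(Add(-1, B), Pow(Mul(2, Q), -1)) = Mul(Add(-1, B), Mul(Rational(1, 2), Pow(Q, -1))) = Mul(Rational(1, 2), Pow(Q, -1), Add(-1, B)))
Add(-43, Mul(-386, Function('K')(Function('g')(-4, 6), -20))) = Add(-43, Mul(-386, Mul(Rational(1, 2), Pow(-20, -1), Add(-1, Mul(12, 6))))) = Add(-43, Mul(-386, Mul(Rational(1, 2), Rational(-1, 20), Add(-1, 72)))) = Add(-43, Mul(-386, Mul(Rational(1, 2), Rational(-1, 20), 71))) = Add(-43, Mul(-386, Rational(-71, 40))) = Add(-43, Rational(13703, 20)) = Rational(12843, 20)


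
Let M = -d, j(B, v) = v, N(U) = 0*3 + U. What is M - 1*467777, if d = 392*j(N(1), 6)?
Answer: -470129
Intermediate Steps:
N(U) = U (N(U) = 0 + U = U)
d = 2352 (d = 392*6 = 2352)
M = -2352 (M = -1*2352 = -2352)
M - 1*467777 = -2352 - 1*467777 = -2352 - 467777 = -470129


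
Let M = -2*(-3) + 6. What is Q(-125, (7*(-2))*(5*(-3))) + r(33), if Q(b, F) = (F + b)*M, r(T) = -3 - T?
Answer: 984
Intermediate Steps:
M = 12 (M = 6 + 6 = 12)
Q(b, F) = 12*F + 12*b (Q(b, F) = (F + b)*12 = 12*F + 12*b)
Q(-125, (7*(-2))*(5*(-3))) + r(33) = (12*((7*(-2))*(5*(-3))) + 12*(-125)) + (-3 - 1*33) = (12*(-14*(-15)) - 1500) + (-3 - 33) = (12*210 - 1500) - 36 = (2520 - 1500) - 36 = 1020 - 36 = 984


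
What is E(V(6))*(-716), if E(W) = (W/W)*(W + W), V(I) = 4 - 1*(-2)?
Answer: -8592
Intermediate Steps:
V(I) = 6 (V(I) = 4 + 2 = 6)
E(W) = 2*W (E(W) = 1*(2*W) = 2*W)
E(V(6))*(-716) = (2*6)*(-716) = 12*(-716) = -8592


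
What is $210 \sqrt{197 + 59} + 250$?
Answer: $3610$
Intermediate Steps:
$210 \sqrt{197 + 59} + 250 = 210 \sqrt{256} + 250 = 210 \cdot 16 + 250 = 3360 + 250 = 3610$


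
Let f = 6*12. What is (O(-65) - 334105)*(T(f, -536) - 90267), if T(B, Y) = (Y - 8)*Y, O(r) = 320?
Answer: -67196594845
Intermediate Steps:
f = 72
T(B, Y) = Y*(-8 + Y) (T(B, Y) = (-8 + Y)*Y = Y*(-8 + Y))
(O(-65) - 334105)*(T(f, -536) - 90267) = (320 - 334105)*(-536*(-8 - 536) - 90267) = -333785*(-536*(-544) - 90267) = -333785*(291584 - 90267) = -333785*201317 = -67196594845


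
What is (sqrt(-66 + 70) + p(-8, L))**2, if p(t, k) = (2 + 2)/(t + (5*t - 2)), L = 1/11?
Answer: 2304/625 ≈ 3.6864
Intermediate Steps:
L = 1/11 ≈ 0.090909
p(t, k) = 4/(-2 + 6*t) (p(t, k) = 4/(t + (-2 + 5*t)) = 4/(-2 + 6*t))
(sqrt(-66 + 70) + p(-8, L))**2 = (sqrt(-66 + 70) + 2/(-1 + 3*(-8)))**2 = (sqrt(4) + 2/(-1 - 24))**2 = (2 + 2/(-25))**2 = (2 + 2*(-1/25))**2 = (2 - 2/25)**2 = (48/25)**2 = 2304/625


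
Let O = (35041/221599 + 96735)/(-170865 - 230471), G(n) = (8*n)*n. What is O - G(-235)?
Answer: -19645897186924753/44467828132 ≈ -4.4180e+5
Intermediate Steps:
G(n) = 8*n**2
O = -10718207153/44467828132 (O = (35041*(1/221599) + 96735)/(-401336) = (35041/221599 + 96735)*(-1/401336) = (21436414306/221599)*(-1/401336) = -10718207153/44467828132 ≈ -0.24103)
O - G(-235) = -10718207153/44467828132 - 8*(-235)**2 = -10718207153/44467828132 - 8*55225 = -10718207153/44467828132 - 1*441800 = -10718207153/44467828132 - 441800 = -19645897186924753/44467828132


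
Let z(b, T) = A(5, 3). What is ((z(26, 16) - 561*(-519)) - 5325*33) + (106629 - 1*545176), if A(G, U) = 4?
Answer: -323109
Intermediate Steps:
z(b, T) = 4
((z(26, 16) - 561*(-519)) - 5325*33) + (106629 - 1*545176) = ((4 - 561*(-519)) - 5325*33) + (106629 - 1*545176) = ((4 + 291159) - 175725) + (106629 - 545176) = (291163 - 175725) - 438547 = 115438 - 438547 = -323109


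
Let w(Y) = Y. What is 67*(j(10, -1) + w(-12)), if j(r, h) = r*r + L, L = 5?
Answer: 6231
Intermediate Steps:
j(r, h) = 5 + r**2 (j(r, h) = r*r + 5 = r**2 + 5 = 5 + r**2)
67*(j(10, -1) + w(-12)) = 67*((5 + 10**2) - 12) = 67*((5 + 100) - 12) = 67*(105 - 12) = 67*93 = 6231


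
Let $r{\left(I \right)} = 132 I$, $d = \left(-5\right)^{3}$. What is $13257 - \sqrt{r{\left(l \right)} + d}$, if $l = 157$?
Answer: $13257 - \sqrt{20599} \approx 13113.0$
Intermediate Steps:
$d = -125$
$13257 - \sqrt{r{\left(l \right)} + d} = 13257 - \sqrt{132 \cdot 157 - 125} = 13257 - \sqrt{20724 - 125} = 13257 - \sqrt{20599}$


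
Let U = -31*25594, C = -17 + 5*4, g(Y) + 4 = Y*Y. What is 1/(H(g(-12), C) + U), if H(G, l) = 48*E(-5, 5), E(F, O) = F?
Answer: -1/793654 ≈ -1.2600e-6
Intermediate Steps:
g(Y) = -4 + Y² (g(Y) = -4 + Y*Y = -4 + Y²)
C = 3 (C = -17 + 20 = 3)
H(G, l) = -240 (H(G, l) = 48*(-5) = -240)
U = -793414
1/(H(g(-12), C) + U) = 1/(-240 - 793414) = 1/(-793654) = -1/793654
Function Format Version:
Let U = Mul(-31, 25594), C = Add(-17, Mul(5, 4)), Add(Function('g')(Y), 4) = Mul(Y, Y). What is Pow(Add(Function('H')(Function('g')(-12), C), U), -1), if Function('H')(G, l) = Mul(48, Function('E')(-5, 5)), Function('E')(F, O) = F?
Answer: Rational(-1, 793654) ≈ -1.2600e-6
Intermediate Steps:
Function('g')(Y) = Add(-4, Pow(Y, 2)) (Function('g')(Y) = Add(-4, Mul(Y, Y)) = Add(-4, Pow(Y, 2)))
C = 3 (C = Add(-17, 20) = 3)
Function('H')(G, l) = -240 (Function('H')(G, l) = Mul(48, -5) = -240)
U = -793414
Pow(Add(Function('H')(Function('g')(-12), C), U), -1) = Pow(Add(-240, -793414), -1) = Pow(-793654, -1) = Rational(-1, 793654)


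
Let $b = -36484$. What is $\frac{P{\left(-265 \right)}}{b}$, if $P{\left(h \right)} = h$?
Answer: $\frac{265}{36484} \approx 0.0072635$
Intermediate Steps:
$\frac{P{\left(-265 \right)}}{b} = - \frac{265}{-36484} = \left(-265\right) \left(- \frac{1}{36484}\right) = \frac{265}{36484}$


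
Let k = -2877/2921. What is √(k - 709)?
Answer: I*√6057762586/2921 ≈ 26.646*I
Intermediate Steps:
k = -2877/2921 (k = -2877*1/2921 = -2877/2921 ≈ -0.98494)
√(k - 709) = √(-2877/2921 - 709) = √(-2073866/2921) = I*√6057762586/2921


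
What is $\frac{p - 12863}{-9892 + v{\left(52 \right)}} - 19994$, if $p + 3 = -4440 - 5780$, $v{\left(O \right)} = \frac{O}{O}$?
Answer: $- \frac{28248224}{1413} \approx -19992.0$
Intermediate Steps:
$v{\left(O \right)} = 1$
$p = -10223$ ($p = -3 - 10220 = -10223$)
$\frac{p - 12863}{-9892 + v{\left(52 \right)}} - 19994 = \frac{-10223 - 12863}{-9892 + 1} - 19994 = - \frac{23086}{-9891} - 19994 = \left(-23086\right) \left(- \frac{1}{9891}\right) - 19994 = \frac{3298}{1413} - 19994 = - \frac{28248224}{1413}$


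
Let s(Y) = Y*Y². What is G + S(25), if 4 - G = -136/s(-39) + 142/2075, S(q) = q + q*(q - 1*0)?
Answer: 80490143452/123086925 ≈ 653.93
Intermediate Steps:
s(Y) = Y³
S(q) = q + q² (S(q) = q + q*(q + 0) = q + q*q = q + q²)
G = 483642202/123086925 (G = 4 - (-136/((-39)³) + 142/2075) = 4 - (-136/(-59319) + 142*(1/2075)) = 4 - (-136*(-1/59319) + 142/2075) = 4 - (136/59319 + 142/2075) = 4 - 1*8705498/123086925 = 4 - 8705498/123086925 = 483642202/123086925 ≈ 3.9293)
G + S(25) = 483642202/123086925 + 25*(1 + 25) = 483642202/123086925 + 25*26 = 483642202/123086925 + 650 = 80490143452/123086925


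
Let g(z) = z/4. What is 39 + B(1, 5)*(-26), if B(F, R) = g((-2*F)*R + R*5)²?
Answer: -2613/8 ≈ -326.63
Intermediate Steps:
g(z) = z/4 (g(z) = z*(¼) = z/4)
B(F, R) = (5*R/4 - F*R/2)² (B(F, R) = (((-2*F)*R + R*5)/4)² = ((-2*F*R + 5*R)/4)² = ((5*R - 2*F*R)/4)² = (5*R/4 - F*R/2)²)
39 + B(1, 5)*(-26) = 39 + ((1/16)*5²*(-5 + 2*1)²)*(-26) = 39 + ((1/16)*25*(-5 + 2)²)*(-26) = 39 + ((1/16)*25*(-3)²)*(-26) = 39 + ((1/16)*25*9)*(-26) = 39 + (225/16)*(-26) = 39 - 2925/8 = -2613/8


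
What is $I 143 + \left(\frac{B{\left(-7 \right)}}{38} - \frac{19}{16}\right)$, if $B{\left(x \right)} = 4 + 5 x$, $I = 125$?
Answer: $\frac{5433391}{304} \approx 17873.0$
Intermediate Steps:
$I 143 + \left(\frac{B{\left(-7 \right)}}{38} - \frac{19}{16}\right) = 125 \cdot 143 - \left(\frac{19}{16} - \frac{4 + 5 \left(-7\right)}{38}\right) = 17875 - \left(\frac{19}{16} - \left(4 - 35\right) \frac{1}{38}\right) = 17875 - \frac{609}{304} = \frac{5433391}{304}$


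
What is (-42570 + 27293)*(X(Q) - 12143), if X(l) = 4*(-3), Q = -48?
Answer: 185691935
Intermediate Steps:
X(l) = -12
(-42570 + 27293)*(X(Q) - 12143) = (-42570 + 27293)*(-12 - 12143) = -15277*(-12155) = 185691935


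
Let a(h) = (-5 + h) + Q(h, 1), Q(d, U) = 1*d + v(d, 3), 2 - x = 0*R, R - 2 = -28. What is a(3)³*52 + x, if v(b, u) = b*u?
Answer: 52002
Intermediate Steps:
R = -26 (R = 2 - 28 = -26)
x = 2 (x = 2 - 0*(-26) = 2 - 1*0 = 2 + 0 = 2)
Q(d, U) = 4*d (Q(d, U) = 1*d + d*3 = d + 3*d = 4*d)
a(h) = -5 + 5*h (a(h) = (-5 + h) + 4*h = -5 + 5*h)
a(3)³*52 + x = (-5 + 5*3)³*52 + 2 = (-5 + 15)³*52 + 2 = 10³*52 + 2 = 1000*52 + 2 = 52000 + 2 = 52002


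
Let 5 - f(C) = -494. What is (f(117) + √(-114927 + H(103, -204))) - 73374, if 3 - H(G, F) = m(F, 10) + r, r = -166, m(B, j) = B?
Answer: -72875 + I*√114554 ≈ -72875.0 + 338.46*I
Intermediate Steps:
H(G, F) = 169 - F (H(G, F) = 3 - (F - 166) = 3 - (-166 + F) = 3 + (166 - F) = 169 - F)
f(C) = 499 (f(C) = 5 - 1*(-494) = 5 + 494 = 499)
(f(117) + √(-114927 + H(103, -204))) - 73374 = (499 + √(-114927 + (169 - 1*(-204)))) - 73374 = (499 + √(-114927 + (169 + 204))) - 73374 = (499 + √(-114927 + 373)) - 73374 = (499 + √(-114554)) - 73374 = (499 + I*√114554) - 73374 = -72875 + I*√114554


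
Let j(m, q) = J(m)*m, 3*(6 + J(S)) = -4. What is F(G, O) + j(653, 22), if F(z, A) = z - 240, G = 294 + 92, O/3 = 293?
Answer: -13928/3 ≈ -4642.7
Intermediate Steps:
O = 879 (O = 3*293 = 879)
J(S) = -22/3 (J(S) = -6 + (1/3)*(-4) = -6 - 4/3 = -22/3)
j(m, q) = -22*m/3
G = 386
F(z, A) = -240 + z
F(G, O) + j(653, 22) = (-240 + 386) - 22/3*653 = 146 - 14366/3 = -13928/3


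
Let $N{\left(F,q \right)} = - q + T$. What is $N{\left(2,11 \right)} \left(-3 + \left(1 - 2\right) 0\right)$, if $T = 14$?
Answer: $-9$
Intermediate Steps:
$N{\left(F,q \right)} = 14 - q$ ($N{\left(F,q \right)} = - q + 14 = 14 - q$)
$N{\left(2,11 \right)} \left(-3 + \left(1 - 2\right) 0\right) = \left(14 - 11\right) \left(-3 + \left(1 - 2\right) 0\right) = 3 \left(-3 - 0\right) = 3 \left(-3 + 0\right) = 3 \left(-3\right) = -9$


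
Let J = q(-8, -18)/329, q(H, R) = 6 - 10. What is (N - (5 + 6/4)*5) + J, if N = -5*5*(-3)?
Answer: 27957/658 ≈ 42.488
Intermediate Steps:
q(H, R) = -4
N = 75 (N = -25*(-3) = 75)
J = -4/329 ≈ -0.012158
(N - (5 + 6/4)*5) + J = (75 - (5 + 6/4)*5) - 4/329 = (75 - (5 + 6*(1/4))*5) - 4/329 = (75 - (5 + 3/2)*5) - 4/329 = (75 - 13*5/2) - 4/329 = (75 - 1*65/2) - 4/329 = (75 - 65/2) - 4/329 = 85/2 - 4/329 = 27957/658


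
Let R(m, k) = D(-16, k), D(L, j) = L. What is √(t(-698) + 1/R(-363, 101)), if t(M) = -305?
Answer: I*√4881/4 ≈ 17.466*I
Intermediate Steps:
R(m, k) = -16
√(t(-698) + 1/R(-363, 101)) = √(-305 + 1/(-16)) = √(-305 - 1/16) = √(-4881/16) = I*√4881/4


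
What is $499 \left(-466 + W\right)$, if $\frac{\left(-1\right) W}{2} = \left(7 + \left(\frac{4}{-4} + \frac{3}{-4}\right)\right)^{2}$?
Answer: $- \frac{2080331}{8} \approx -2.6004 \cdot 10^{5}$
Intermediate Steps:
$W = - \frac{441}{8}$ ($W = - 2 \left(7 + \left(\frac{4}{-4} + \frac{3}{-4}\right)\right)^{2} = - 2 \left(7 + \left(4 \left(- \frac{1}{4}\right) + 3 \left(- \frac{1}{4}\right)\right)\right)^{2} = - 2 \left(7 - \frac{7}{4}\right)^{2} = - 2 \left(\frac{21}{4}\right)^{2} = \left(-2\right) \frac{441}{16} = - \frac{441}{8} \approx -55.125$)
$499 \left(-466 + W\right) = 499 \left(-466 - \frac{441}{8}\right) = 499 \left(- \frac{4169}{8}\right) = - \frac{2080331}{8}$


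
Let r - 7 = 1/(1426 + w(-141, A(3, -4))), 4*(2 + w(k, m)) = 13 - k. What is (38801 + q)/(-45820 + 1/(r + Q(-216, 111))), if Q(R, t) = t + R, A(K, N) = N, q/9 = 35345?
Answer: -102306391088/13134214285 ≈ -7.7893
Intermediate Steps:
q = 318105 (q = 9*35345 = 318105)
w(k, m) = 5/4 - k/4 (w(k, m) = -2 + (13 - k)/4 = -2 + (13/4 - k/4) = 5/4 - k/4)
Q(R, t) = R + t
r = 20477/2925 (r = 7 + 1/(1426 + (5/4 - ¼*(-141))) = 7 + 1/(1426 + (5/4 + 141/4)) = 7 + 1/(1426 + 73/2) = 7 + 1/(2925/2) = 7 + 2/2925 = 20477/2925 ≈ 7.0007)
(38801 + q)/(-45820 + 1/(r + Q(-216, 111))) = (38801 + 318105)/(-45820 + 1/(20477/2925 + (-216 + 111))) = 356906/(-45820 + 1/(20477/2925 - 105)) = 356906/(-45820 + 1/(-286648/2925)) = 356906/(-45820 - 2925/286648) = 356906/(-13134214285/286648) = 356906*(-286648/13134214285) = -102306391088/13134214285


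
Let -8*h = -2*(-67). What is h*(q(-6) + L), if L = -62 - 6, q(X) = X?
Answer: 2479/2 ≈ 1239.5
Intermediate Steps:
L = -68
h = -67/4 (h = -(-1)*(-67)/4 = -⅛*134 = -67/4 ≈ -16.750)
h*(q(-6) + L) = -67*(-6 - 68)/4 = -67/4*(-74) = 2479/2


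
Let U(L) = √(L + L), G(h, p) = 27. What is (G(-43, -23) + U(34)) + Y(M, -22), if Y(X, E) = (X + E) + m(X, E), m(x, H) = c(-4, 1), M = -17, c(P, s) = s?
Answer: -11 + 2*√17 ≈ -2.7538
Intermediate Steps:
U(L) = √2*√L (U(L) = √(2*L) = √2*√L)
m(x, H) = 1
Y(X, E) = 1 + E + X (Y(X, E) = (X + E) + 1 = (E + X) + 1 = 1 + E + X)
(G(-43, -23) + U(34)) + Y(M, -22) = (27 + √2*√34) + (1 - 22 - 17) = (27 + 2*√17) - 38 = -11 + 2*√17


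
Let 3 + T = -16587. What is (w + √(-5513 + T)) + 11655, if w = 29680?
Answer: 41335 + 31*I*√23 ≈ 41335.0 + 148.67*I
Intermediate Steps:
T = -16590 (T = -3 - 16587 = -16590)
(w + √(-5513 + T)) + 11655 = (29680 + √(-5513 - 16590)) + 11655 = (29680 + √(-22103)) + 11655 = (29680 + 31*I*√23) + 11655 = 41335 + 31*I*√23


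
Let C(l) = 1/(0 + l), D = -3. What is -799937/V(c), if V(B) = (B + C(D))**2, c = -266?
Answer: -7199433/638401 ≈ -11.277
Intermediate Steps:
C(l) = 1/l
V(B) = (-1/3 + B)**2 (V(B) = (B + 1/(-3))**2 = (B - 1/3)**2 = (-1/3 + B)**2)
-799937/V(c) = -799937*9/(-1 + 3*(-266))**2 = -799937*9/(-1 - 798)**2 = -799937/((1/9)*(-799)**2) = -799937/((1/9)*638401) = -799937/638401/9 = -799937*9/638401 = -7199433/638401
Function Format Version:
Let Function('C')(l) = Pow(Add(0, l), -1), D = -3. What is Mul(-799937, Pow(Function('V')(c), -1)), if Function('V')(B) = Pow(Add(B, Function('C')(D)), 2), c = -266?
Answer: Rational(-7199433, 638401) ≈ -11.277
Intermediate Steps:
Function('C')(l) = Pow(l, -1)
Function('V')(B) = Pow(Add(Rational(-1, 3), B), 2) (Function('V')(B) = Pow(Add(B, Pow(-3, -1)), 2) = Pow(Add(B, Rational(-1, 3)), 2) = Pow(Add(Rational(-1, 3), B), 2))
Mul(-799937, Pow(Function('V')(c), -1)) = Mul(-799937, Pow(Mul(Rational(1, 9), Pow(Add(-1, Mul(3, -266)), 2)), -1)) = Mul(-799937, Pow(Mul(Rational(1, 9), Pow(Add(-1, -798), 2)), -1)) = Mul(-799937, Pow(Mul(Rational(1, 9), Pow(-799, 2)), -1)) = Mul(-799937, Pow(Mul(Rational(1, 9), 638401), -1)) = Mul(-799937, Pow(Rational(638401, 9), -1)) = Mul(-799937, Rational(9, 638401)) = Rational(-7199433, 638401)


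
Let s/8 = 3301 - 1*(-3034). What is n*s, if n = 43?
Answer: 2179240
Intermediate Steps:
s = 50680 (s = 8*(3301 - 1*(-3034)) = 8*(3301 + 3034) = 8*6335 = 50680)
n*s = 43*50680 = 2179240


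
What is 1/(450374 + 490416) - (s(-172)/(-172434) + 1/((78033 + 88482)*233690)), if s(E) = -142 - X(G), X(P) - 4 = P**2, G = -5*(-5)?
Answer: -470311997692197541/105210197329158823350 ≈ -0.0044702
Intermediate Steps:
G = 25
X(P) = 4 + P**2
s(E) = -771 (s(E) = -142 - (4 + 25**2) = -142 - (4 + 625) = -142 - 1*629 = -142 - 629 = -771)
1/(450374 + 490416) - (s(-172)/(-172434) + 1/((78033 + 88482)*233690)) = 1/(450374 + 490416) - (-771/(-172434) + 1/((78033 + 88482)*233690)) = 1/940790 - (-771*(-1/172434) + (1/233690)/166515) = 1/940790 - (257/57478 + (1/166515)*(1/233690)) = 1/940790 - (257/57478 + 1/38912890350) = 1/940790 - 1*2500153219357/559158777884325 = 1/940790 - 2500153219357/559158777884325 = -470311997692197541/105210197329158823350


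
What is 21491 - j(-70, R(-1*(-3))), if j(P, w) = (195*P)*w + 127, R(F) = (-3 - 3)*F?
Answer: -224336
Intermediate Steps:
R(F) = -6*F
j(P, w) = 127 + 195*P*w (j(P, w) = 195*P*w + 127 = 127 + 195*P*w)
21491 - j(-70, R(-1*(-3))) = 21491 - (127 + 195*(-70)*(-(-6)*(-3))) = 21491 - (127 + 195*(-70)*(-6*3)) = 21491 - (127 + 195*(-70)*(-18)) = 21491 - (127 + 245700) = 21491 - 1*245827 = 21491 - 245827 = -224336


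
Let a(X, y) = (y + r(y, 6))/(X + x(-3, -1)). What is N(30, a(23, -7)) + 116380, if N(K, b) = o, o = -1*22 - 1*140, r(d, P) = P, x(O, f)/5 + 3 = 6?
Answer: 116218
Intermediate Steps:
x(O, f) = 15 (x(O, f) = -15 + 5*6 = -15 + 30 = 15)
a(X, y) = (6 + y)/(15 + X) (a(X, y) = (y + 6)/(X + 15) = (6 + y)/(15 + X))
o = -162 (o = -22 - 140 = -162)
N(K, b) = -162
N(30, a(23, -7)) + 116380 = -162 + 116380 = 116218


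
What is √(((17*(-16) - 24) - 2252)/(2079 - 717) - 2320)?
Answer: I*√1076793114/681 ≈ 48.186*I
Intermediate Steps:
√(((17*(-16) - 24) - 2252)/(2079 - 717) - 2320) = √(((-272 - 24) - 2252)/1362 - 2320) = √((-296 - 2252)*(1/1362) - 2320) = √(-2548*1/1362 - 2320) = √(-1274/681 - 2320) = √(-1581194/681) = I*√1076793114/681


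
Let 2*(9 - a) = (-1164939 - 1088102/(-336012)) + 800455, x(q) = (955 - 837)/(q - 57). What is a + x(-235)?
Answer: 4470362551799/24528876 ≈ 1.8225e+5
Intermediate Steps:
x(q) = 118/(-57 + q)
a = 61237978961/336012 (a = 9 - ((-1164939 - 1088102/(-336012)) + 800455)/2 = 9 - ((-1164939 - 1088102*(-1/336012)) + 800455)/2 = 9 - ((-1164939 + 544051/168006) + 800455)/2 = 9 - (-195716197583/168006 + 800455)/2 = 9 - ½*(-61234954853/168006) = 9 + 61234954853/336012 = 61237978961/336012 ≈ 1.8225e+5)
a + x(-235) = 61237978961/336012 + 118/(-57 - 235) = 61237978961/336012 + 118/(-292) = 61237978961/336012 + 118*(-1/292) = 61237978961/336012 - 59/146 = 4470362551799/24528876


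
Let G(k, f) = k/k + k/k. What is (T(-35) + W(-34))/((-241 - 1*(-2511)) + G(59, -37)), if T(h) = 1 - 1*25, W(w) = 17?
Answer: -7/2272 ≈ -0.0030810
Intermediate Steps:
G(k, f) = 2 (G(k, f) = 1 + 1 = 2)
T(h) = -24 (T(h) = 1 - 25 = -24)
(T(-35) + W(-34))/((-241 - 1*(-2511)) + G(59, -37)) = (-24 + 17)/((-241 - 1*(-2511)) + 2) = -7/((-241 + 2511) + 2) = -7/(2270 + 2) = -7/2272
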